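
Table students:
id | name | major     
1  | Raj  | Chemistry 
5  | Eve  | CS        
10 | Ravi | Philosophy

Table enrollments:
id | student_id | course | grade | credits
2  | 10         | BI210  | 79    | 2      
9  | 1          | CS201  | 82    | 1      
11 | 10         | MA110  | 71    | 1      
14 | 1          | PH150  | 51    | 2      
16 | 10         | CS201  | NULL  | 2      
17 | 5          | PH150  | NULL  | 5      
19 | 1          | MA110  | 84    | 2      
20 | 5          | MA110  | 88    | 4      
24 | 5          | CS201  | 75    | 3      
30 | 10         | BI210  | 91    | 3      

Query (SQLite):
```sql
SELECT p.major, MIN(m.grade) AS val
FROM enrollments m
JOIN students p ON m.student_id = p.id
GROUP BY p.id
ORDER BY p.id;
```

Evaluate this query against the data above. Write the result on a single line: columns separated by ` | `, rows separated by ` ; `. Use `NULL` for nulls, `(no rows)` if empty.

Join each enrollments row to its students via student_id.
Group joined rows by students.id; compute MIN(m.grade) per group.
  1: ids {9, 14, 19} → MIN(m.grade)=51
  5: ids {17, 20, 24} → MIN(m.grade)=75
  10: ids {2, 11, 16, 30} → MIN(m.grade)=71

Chemistry | 51 ; CS | 75 ; Philosophy | 71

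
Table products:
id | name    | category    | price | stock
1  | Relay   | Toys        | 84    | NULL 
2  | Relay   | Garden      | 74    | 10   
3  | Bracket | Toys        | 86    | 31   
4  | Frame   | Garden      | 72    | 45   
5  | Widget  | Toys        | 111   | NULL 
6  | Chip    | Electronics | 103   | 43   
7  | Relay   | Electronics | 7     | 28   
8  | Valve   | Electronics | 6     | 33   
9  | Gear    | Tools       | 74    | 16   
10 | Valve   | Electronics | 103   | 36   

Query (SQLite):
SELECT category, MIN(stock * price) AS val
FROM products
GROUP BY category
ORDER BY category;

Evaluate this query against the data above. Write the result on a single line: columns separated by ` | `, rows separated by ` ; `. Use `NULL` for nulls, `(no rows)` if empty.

For each row compute stock * price.
Group by category; take MIN of the expression per group.
  Electronics: ids {6, 7, 8, 10} → MIN(stock * price)=196
  Garden: ids {2, 4} → MIN(stock * price)=740
  Tools: ids {9} → MIN(stock * price)=1184
  Toys: ids {1, 3, 5} → MIN(stock * price)=2666

Electronics | 196 ; Garden | 740 ; Tools | 1184 ; Toys | 2666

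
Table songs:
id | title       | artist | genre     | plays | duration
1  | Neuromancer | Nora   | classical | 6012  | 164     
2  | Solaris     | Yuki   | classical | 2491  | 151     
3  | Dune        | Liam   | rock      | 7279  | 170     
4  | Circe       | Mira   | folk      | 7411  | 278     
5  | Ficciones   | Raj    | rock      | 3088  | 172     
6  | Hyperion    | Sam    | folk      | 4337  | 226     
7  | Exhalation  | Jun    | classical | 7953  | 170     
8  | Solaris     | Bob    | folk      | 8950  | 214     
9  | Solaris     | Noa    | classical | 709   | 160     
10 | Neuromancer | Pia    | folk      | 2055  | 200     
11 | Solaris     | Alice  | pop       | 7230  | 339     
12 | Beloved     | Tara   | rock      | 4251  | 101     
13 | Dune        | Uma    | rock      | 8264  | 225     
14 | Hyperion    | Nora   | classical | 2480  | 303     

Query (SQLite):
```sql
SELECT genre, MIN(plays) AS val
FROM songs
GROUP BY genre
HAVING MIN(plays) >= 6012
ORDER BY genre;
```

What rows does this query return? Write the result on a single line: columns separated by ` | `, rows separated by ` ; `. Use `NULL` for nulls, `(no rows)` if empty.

pop | 7230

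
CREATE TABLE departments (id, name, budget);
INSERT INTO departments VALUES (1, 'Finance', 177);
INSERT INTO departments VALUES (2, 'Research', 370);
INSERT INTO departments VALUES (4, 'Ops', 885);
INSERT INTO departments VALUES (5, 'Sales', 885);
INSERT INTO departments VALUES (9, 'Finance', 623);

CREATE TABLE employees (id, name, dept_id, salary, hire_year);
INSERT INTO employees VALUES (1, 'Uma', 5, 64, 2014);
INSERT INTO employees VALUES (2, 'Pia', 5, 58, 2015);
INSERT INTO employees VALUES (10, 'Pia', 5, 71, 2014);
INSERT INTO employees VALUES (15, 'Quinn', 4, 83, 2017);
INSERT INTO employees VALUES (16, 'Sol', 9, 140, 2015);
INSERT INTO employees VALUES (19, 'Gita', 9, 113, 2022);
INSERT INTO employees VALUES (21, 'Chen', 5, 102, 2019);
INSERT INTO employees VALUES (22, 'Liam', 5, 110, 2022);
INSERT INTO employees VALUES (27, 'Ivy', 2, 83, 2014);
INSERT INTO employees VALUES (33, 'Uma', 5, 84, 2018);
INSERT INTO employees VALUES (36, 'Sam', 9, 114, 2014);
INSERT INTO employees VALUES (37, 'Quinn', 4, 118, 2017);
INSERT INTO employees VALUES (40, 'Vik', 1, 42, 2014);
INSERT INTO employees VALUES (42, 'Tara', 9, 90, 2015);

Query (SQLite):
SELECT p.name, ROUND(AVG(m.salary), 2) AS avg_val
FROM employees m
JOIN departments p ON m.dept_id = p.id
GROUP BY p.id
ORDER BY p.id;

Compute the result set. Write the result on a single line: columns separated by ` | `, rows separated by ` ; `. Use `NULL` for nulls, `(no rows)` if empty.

Finance | 42 ; Research | 83 ; Ops | 100.5 ; Sales | 81.5 ; Finance | 114.25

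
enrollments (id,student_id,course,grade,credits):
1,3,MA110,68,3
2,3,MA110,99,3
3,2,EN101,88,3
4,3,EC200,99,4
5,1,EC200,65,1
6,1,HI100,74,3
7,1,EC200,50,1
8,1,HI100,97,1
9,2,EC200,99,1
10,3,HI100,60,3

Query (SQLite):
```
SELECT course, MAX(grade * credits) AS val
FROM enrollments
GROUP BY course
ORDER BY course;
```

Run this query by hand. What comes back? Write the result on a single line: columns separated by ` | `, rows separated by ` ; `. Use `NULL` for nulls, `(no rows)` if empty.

EC200 | 396 ; EN101 | 264 ; HI100 | 222 ; MA110 | 297

For each row compute grade * credits.
Group by course; take MAX of the expression per group.
  EC200: ids {4, 5, 7, 9} → MAX(grade * credits)=396
  EN101: ids {3} → MAX(grade * credits)=264
  HI100: ids {6, 8, 10} → MAX(grade * credits)=222
  MA110: ids {1, 2} → MAX(grade * credits)=297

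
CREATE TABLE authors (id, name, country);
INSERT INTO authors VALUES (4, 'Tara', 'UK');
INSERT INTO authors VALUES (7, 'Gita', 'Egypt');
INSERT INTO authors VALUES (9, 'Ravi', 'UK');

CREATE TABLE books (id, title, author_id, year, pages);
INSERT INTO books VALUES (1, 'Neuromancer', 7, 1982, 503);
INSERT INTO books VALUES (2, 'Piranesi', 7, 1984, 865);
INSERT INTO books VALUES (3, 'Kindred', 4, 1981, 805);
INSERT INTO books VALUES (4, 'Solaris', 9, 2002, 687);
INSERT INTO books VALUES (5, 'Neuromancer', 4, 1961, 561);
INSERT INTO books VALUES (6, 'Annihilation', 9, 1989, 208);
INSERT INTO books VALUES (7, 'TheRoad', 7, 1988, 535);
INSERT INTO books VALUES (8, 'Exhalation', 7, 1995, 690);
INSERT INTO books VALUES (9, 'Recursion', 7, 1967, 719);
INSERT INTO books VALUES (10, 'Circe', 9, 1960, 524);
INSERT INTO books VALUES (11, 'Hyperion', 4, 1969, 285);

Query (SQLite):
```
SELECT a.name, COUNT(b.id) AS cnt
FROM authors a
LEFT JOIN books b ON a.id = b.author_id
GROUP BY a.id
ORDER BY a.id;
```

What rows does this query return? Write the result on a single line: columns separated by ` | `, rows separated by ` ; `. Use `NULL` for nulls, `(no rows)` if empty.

LEFT JOIN keeps every authors row; unmatched ones get NULL for books columns.
Group by authors.id and compute COUNT(b.id). COUNT(col) of an all-NULL group is 0.
  4: ids {3, 5, 11} → COUNT(b.id)=3
  7: ids {1, 2, 7, 8, 9} → COUNT(b.id)=5
  9: ids {4, 6, 10} → COUNT(b.id)=3

Tara | 3 ; Gita | 5 ; Ravi | 3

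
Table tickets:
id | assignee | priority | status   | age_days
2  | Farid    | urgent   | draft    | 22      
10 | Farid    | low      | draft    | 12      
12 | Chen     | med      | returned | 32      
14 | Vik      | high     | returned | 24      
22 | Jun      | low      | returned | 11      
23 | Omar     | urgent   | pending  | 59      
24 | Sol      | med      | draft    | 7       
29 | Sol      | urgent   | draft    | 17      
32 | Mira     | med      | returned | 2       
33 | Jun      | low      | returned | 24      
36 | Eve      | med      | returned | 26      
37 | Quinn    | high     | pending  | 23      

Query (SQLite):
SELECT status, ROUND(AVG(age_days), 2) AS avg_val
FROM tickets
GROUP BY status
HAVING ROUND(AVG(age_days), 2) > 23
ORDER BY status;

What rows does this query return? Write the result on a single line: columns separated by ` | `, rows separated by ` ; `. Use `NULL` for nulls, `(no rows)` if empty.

Partition tickets by status; compute ROUND(AVG(age_days), 2) within each group.
HAVING: keep groups where ROUND(AVG(age_days), 2) > 23.
  draft: ids {2, 10, 24, 29} → ROUND(AVG(age_days), 2)=14.5
  pending: ids {23, 37} → ROUND(AVG(age_days), 2)=41
  returned: ids {12, 14, 22, 32, 33, 36} → ROUND(AVG(age_days), 2)=19.83

pending | 41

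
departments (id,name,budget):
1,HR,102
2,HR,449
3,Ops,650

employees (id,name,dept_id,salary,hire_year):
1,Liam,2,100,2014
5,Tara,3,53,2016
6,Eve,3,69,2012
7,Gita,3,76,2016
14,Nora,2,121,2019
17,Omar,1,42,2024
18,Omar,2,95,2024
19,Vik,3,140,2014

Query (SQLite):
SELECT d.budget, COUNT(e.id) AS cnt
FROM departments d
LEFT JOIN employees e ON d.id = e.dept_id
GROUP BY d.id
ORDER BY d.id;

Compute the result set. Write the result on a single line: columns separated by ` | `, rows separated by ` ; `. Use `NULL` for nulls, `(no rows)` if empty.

LEFT JOIN keeps every departments row; unmatched ones get NULL for employees columns.
Group by departments.id and compute COUNT(e.id). COUNT(col) of an all-NULL group is 0.
  1: ids {17} → COUNT(e.id)=1
  2: ids {1, 14, 18} → COUNT(e.id)=3
  3: ids {5, 6, 7, 19} → COUNT(e.id)=4

102 | 1 ; 449 | 3 ; 650 | 4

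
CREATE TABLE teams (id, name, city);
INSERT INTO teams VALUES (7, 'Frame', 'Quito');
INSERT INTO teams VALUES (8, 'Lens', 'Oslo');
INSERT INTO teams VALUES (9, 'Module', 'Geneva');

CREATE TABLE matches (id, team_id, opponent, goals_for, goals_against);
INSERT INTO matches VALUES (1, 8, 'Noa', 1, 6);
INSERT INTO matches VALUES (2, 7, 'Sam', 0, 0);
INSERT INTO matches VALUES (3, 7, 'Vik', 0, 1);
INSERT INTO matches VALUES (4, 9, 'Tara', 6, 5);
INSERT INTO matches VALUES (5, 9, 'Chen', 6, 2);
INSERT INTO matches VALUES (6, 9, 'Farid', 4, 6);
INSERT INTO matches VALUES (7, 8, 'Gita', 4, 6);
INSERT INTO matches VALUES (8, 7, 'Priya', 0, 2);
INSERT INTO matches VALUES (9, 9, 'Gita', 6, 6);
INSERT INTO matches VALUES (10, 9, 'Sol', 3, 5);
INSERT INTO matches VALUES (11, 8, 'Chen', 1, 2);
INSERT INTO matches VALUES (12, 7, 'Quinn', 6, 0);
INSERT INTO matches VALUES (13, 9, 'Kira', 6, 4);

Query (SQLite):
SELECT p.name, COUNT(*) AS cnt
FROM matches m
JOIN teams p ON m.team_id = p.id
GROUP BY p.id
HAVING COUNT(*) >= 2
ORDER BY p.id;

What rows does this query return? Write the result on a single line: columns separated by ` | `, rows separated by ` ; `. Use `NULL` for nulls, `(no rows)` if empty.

Frame | 4 ; Lens | 3 ; Module | 6

Join each matches row to its teams via team_id.
Group joined rows by teams.id; compute COUNT(*) per group.
HAVING: keep groups with count ≥ 2.
  7: ids {2, 3, 8, 12} → COUNT(*)=4
  8: ids {1, 7, 11} → COUNT(*)=3
  9: ids {4, 5, 6, 9, 10, 13} → COUNT(*)=6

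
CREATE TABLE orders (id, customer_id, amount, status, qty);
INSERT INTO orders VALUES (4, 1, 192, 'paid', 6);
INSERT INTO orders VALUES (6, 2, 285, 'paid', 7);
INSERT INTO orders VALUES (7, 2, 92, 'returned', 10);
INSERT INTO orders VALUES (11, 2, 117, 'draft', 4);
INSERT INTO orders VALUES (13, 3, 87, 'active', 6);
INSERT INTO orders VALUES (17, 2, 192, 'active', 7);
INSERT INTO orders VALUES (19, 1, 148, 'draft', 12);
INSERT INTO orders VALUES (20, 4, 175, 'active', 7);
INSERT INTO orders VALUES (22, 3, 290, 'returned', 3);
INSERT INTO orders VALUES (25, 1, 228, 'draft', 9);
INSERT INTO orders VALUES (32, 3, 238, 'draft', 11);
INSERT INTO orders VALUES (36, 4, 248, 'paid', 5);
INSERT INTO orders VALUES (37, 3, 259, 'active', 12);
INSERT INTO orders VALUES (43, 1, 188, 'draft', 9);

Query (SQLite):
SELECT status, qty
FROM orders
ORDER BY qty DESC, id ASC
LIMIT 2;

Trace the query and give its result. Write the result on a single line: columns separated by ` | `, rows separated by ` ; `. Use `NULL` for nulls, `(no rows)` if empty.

draft | 12 ; active | 12

Sort by qty desc, tiebreak id asc: (12, id=19), (12, id=37), (11, id=32), (10, id=7), (9, id=25) …. Take first 2.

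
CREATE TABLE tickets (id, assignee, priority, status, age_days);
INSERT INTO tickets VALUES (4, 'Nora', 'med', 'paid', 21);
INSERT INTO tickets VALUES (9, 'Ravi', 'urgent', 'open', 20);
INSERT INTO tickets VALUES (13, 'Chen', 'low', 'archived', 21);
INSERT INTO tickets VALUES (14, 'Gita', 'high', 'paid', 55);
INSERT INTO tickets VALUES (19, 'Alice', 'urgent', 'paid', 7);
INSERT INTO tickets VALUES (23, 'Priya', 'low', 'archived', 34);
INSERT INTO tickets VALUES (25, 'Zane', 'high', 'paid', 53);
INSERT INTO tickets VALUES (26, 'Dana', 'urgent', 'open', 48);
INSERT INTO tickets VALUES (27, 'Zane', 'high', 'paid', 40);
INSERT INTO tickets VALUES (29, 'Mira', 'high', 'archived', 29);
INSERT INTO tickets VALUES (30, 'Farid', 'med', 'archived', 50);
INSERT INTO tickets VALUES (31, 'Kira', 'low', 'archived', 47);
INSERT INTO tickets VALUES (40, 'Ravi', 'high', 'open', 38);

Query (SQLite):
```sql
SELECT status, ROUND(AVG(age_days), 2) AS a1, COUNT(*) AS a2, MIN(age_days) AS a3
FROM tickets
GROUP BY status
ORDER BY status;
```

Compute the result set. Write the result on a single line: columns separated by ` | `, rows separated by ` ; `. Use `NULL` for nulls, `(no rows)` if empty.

archived | 36.2 | 5 | 21 ; open | 35.33 | 3 | 20 ; paid | 35.2 | 5 | 7

Group tickets by status.
Per group compute: ROUND(AVG(age_days), 2), COUNT(*), MIN(age_days).
  archived: ids {13, 23, 29, 30, 31} → ROUND(AVG(age_days), 2)=36.2, COUNT(*)=5, MIN(age_days)=21
  open: ids {9, 26, 40} → ROUND(AVG(age_days), 2)=35.33, COUNT(*)=3, MIN(age_days)=20
  paid: ids {4, 14, 19, 25, 27} → ROUND(AVG(age_days), 2)=35.2, COUNT(*)=5, MIN(age_days)=7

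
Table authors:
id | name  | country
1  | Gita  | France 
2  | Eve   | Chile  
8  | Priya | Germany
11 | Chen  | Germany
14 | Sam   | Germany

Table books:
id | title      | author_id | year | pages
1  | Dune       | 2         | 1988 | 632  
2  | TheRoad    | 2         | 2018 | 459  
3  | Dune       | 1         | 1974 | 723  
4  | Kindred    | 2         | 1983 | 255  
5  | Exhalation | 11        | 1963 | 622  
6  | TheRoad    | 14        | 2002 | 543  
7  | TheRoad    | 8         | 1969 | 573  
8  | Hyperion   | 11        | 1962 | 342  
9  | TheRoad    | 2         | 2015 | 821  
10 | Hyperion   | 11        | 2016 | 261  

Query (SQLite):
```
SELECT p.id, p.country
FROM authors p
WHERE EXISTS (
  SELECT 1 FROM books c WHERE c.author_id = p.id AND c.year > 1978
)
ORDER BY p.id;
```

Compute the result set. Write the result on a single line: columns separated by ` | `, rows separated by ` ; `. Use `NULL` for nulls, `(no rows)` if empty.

2 | Chile ; 11 | Germany ; 14 | Germany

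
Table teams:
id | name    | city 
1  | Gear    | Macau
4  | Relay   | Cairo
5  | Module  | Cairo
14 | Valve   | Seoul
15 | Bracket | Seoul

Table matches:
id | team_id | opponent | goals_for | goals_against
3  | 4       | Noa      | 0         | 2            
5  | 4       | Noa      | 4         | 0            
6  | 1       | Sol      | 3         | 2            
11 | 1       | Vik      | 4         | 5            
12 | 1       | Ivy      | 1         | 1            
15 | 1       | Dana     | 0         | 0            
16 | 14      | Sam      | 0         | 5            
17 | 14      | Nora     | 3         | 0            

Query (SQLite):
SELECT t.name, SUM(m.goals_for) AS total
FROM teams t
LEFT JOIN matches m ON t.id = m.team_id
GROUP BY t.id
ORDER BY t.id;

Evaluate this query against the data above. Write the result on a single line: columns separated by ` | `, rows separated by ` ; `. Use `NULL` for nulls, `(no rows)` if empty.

Gear | 8 ; Relay | 4 ; Module | NULL ; Valve | 3 ; Bracket | NULL

LEFT JOIN keeps every teams row; unmatched ones get NULL for matches columns.
Group by teams.id and compute SUM(m.goals_for). SUM over an all-NULL group is NULL.
  1: ids {6, 11, 12, 15} → SUM(m.goals_for)=8
  4: ids {3, 5} → SUM(m.goals_for)=4
  5: ids {—} → SUM(m.goals_for)=NULL
  14: ids {16, 17} → SUM(m.goals_for)=3
  15: ids {—} → SUM(m.goals_for)=NULL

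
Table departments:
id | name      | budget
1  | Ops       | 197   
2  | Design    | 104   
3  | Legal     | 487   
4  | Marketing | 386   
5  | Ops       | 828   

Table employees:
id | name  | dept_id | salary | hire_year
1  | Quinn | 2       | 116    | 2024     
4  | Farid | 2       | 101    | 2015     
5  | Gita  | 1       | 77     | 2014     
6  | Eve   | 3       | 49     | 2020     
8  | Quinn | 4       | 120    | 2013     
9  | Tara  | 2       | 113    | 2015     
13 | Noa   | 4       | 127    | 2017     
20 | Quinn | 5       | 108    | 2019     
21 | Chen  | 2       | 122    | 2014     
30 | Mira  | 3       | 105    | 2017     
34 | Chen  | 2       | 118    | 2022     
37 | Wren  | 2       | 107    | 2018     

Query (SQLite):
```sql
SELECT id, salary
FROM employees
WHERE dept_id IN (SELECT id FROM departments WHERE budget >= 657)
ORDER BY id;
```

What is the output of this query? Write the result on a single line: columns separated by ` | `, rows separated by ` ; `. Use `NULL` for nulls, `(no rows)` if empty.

20 | 108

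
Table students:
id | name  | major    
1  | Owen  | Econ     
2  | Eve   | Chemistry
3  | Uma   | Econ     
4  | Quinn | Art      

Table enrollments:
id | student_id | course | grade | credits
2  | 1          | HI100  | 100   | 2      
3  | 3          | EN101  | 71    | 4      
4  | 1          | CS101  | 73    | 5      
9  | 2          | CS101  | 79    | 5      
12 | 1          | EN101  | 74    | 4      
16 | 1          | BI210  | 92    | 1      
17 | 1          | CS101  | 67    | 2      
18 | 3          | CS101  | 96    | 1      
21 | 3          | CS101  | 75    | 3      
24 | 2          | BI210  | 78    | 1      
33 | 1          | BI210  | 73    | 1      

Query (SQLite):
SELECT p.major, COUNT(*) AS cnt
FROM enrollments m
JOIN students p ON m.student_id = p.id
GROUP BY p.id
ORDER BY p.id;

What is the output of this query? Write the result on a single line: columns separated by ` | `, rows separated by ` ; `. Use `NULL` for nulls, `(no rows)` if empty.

Econ | 6 ; Chemistry | 2 ; Econ | 3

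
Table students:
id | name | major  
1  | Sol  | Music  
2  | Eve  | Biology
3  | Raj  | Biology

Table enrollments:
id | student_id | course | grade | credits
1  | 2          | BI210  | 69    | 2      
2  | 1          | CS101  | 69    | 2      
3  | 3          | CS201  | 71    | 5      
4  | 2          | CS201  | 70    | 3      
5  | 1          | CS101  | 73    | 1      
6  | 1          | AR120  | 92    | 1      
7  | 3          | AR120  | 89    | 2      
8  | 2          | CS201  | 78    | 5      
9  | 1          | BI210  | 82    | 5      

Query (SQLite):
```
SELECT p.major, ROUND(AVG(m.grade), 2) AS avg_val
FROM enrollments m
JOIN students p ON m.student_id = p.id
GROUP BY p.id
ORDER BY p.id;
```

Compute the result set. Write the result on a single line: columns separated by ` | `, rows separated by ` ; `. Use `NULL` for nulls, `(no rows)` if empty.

Join each enrollments row to its students via student_id.
Group joined rows by students.id; compute ROUND(AVG(m.grade), 2) per group.
  1: ids {2, 5, 6, 9} → ROUND(AVG(m.grade), 2)=79
  2: ids {1, 4, 8} → ROUND(AVG(m.grade), 2)=72.33
  3: ids {3, 7} → ROUND(AVG(m.grade), 2)=80

Music | 79 ; Biology | 72.33 ; Biology | 80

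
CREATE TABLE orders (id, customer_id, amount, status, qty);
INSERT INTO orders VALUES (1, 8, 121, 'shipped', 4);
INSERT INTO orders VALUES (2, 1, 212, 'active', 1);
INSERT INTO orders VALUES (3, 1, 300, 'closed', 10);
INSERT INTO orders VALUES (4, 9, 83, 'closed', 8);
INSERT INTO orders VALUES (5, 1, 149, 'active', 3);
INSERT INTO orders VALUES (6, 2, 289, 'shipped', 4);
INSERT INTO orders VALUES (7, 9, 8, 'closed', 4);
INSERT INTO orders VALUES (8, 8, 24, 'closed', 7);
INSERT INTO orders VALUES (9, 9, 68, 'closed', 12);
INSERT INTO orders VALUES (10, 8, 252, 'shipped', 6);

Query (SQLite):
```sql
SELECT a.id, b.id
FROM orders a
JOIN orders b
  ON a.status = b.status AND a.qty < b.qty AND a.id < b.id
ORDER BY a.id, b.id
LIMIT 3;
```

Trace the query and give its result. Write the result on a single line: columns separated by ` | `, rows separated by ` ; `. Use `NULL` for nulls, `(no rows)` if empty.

1 | 10 ; 2 | 5 ; 3 | 9

Pairs (a,b) with same status, a.qty < b.qty, a.id < b.id.
status groups: active:{2,5} closed:{3,4,7,8,9} shipped:{1,6,10}
Ordered by (a.id, b.id); first 3.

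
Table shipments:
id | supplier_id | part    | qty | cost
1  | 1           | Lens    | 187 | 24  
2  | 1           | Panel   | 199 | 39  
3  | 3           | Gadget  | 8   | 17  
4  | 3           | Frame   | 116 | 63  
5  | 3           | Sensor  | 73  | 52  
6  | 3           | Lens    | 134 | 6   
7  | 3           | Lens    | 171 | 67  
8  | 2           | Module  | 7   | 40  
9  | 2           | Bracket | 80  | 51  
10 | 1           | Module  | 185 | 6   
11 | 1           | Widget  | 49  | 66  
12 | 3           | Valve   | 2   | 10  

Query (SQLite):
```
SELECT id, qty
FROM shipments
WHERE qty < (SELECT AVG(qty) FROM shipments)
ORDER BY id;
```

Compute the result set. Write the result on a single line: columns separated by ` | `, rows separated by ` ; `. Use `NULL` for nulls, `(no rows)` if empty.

Scalar subquery: AVG(qty) over all shipments rows = 100.916667 (≈; comparison uses full precision).
Keep rows where qty < that value.

3 | 8 ; 5 | 73 ; 8 | 7 ; 9 | 80 ; 11 | 49 ; 12 | 2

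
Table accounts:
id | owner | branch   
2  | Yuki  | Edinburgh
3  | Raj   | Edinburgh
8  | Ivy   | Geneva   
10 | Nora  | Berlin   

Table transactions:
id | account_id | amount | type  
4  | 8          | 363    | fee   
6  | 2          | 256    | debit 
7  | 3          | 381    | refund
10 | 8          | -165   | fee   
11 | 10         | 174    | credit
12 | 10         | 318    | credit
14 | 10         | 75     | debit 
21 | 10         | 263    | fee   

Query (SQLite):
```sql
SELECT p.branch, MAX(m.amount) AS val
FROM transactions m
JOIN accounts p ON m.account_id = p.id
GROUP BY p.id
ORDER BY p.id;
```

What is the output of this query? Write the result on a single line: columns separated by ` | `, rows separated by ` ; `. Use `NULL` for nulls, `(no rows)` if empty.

Edinburgh | 256 ; Edinburgh | 381 ; Geneva | 363 ; Berlin | 318

Join each transactions row to its accounts via account_id.
Group joined rows by accounts.id; compute MAX(m.amount) per group.
  2: ids {6} → MAX(m.amount)=256
  3: ids {7} → MAX(m.amount)=381
  8: ids {4, 10} → MAX(m.amount)=363
  10: ids {11, 12, 14, 21} → MAX(m.amount)=318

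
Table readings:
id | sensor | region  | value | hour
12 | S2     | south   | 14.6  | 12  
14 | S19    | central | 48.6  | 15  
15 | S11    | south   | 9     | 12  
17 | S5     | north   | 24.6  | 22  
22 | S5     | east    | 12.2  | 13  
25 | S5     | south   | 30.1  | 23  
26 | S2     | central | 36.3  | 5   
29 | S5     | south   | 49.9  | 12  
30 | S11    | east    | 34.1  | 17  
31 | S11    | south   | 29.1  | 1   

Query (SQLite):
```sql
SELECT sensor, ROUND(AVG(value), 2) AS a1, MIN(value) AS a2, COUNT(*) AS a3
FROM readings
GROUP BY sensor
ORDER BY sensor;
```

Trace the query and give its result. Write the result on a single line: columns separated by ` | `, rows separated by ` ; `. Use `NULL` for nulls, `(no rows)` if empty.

S11 | 24.07 | 9 | 3 ; S19 | 48.6 | 48.6 | 1 ; S2 | 25.45 | 14.6 | 2 ; S5 | 29.2 | 12.2 | 4

Group readings by sensor.
Per group compute: ROUND(AVG(value), 2), MIN(value), COUNT(*).
  S11: ids {15, 30, 31} → ROUND(AVG(value), 2)=24.07, MIN(value)=9, COUNT(*)=3
  S19: ids {14} → ROUND(AVG(value), 2)=48.6, MIN(value)=48.6, COUNT(*)=1
  S2: ids {12, 26} → ROUND(AVG(value), 2)=25.45, MIN(value)=14.6, COUNT(*)=2
  S5: ids {17, 22, 25, 29} → ROUND(AVG(value), 2)=29.2, MIN(value)=12.2, COUNT(*)=4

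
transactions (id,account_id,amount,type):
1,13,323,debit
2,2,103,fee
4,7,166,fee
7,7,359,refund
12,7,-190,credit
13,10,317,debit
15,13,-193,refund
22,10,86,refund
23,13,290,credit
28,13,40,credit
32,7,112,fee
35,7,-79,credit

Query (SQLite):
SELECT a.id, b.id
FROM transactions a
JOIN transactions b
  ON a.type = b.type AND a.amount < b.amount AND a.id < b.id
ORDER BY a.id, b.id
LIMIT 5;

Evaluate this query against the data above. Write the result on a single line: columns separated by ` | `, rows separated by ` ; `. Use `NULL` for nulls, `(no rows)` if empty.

Pairs (a,b) with same type, a.amount < b.amount, a.id < b.id.
type groups: credit:{12,23,28,35} debit:{1,13} fee:{2,4,32} refund:{7,15,22}
Ordered by (a.id, b.id); first 5.

2 | 4 ; 2 | 32 ; 12 | 23 ; 12 | 28 ; 12 | 35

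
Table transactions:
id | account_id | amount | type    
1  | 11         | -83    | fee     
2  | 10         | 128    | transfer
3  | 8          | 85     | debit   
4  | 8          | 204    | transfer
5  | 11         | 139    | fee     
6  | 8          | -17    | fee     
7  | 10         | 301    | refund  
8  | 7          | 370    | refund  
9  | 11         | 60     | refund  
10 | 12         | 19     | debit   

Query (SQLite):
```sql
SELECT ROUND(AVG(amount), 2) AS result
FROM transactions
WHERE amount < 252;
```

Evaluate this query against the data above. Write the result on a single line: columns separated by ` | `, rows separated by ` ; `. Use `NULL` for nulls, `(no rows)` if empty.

66.88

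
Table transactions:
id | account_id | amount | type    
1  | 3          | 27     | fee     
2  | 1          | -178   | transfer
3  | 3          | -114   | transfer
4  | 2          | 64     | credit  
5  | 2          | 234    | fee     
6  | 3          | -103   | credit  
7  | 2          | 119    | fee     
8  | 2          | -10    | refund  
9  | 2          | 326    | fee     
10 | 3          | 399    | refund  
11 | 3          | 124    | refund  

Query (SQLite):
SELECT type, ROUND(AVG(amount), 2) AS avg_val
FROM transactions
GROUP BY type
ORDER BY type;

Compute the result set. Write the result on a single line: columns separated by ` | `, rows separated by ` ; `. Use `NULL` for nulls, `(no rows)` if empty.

credit | -19.5 ; fee | 176.5 ; refund | 171 ; transfer | -146

Partition transactions by type; compute ROUND(AVG(amount), 2) within each group.
  credit: ids {4, 6} → ROUND(AVG(amount), 2)=-19.5
  fee: ids {1, 5, 7, 9} → ROUND(AVG(amount), 2)=176.5
  refund: ids {8, 10, 11} → ROUND(AVG(amount), 2)=171
  transfer: ids {2, 3} → ROUND(AVG(amount), 2)=-146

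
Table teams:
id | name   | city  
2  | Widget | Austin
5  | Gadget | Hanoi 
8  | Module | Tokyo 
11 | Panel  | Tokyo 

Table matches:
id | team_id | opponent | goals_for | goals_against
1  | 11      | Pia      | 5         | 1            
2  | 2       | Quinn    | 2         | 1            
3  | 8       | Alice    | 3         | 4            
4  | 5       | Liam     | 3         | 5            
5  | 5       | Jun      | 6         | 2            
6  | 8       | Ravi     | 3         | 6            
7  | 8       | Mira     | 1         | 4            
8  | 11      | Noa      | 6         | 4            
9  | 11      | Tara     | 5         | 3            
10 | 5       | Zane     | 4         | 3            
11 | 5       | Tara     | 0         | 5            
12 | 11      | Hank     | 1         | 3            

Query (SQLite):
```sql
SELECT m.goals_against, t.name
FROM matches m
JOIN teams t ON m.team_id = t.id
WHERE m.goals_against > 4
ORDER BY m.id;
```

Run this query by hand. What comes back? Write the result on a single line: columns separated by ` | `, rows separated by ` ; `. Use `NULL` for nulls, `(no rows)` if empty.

Each matches row matches the teams row where team_id = teams.id.
Then keep rows with m.goals_against > 4.

5 | Gadget ; 6 | Module ; 5 | Gadget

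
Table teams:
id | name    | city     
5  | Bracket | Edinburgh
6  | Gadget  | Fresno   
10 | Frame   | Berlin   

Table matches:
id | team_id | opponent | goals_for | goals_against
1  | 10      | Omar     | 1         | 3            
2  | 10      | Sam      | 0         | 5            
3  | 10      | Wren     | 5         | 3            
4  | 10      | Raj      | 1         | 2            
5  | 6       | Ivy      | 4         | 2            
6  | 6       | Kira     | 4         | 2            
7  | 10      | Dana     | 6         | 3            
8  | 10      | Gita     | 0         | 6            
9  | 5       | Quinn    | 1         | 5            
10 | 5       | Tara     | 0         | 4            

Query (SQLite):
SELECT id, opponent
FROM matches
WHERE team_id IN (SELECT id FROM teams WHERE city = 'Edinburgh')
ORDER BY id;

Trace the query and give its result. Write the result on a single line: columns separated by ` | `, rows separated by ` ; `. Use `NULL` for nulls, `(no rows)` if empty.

Inner query: teams.id where city = 'Edinburgh'.
Outer: keep matches rows whose team_id is in that set.
Inner query → {5}

9 | Quinn ; 10 | Tara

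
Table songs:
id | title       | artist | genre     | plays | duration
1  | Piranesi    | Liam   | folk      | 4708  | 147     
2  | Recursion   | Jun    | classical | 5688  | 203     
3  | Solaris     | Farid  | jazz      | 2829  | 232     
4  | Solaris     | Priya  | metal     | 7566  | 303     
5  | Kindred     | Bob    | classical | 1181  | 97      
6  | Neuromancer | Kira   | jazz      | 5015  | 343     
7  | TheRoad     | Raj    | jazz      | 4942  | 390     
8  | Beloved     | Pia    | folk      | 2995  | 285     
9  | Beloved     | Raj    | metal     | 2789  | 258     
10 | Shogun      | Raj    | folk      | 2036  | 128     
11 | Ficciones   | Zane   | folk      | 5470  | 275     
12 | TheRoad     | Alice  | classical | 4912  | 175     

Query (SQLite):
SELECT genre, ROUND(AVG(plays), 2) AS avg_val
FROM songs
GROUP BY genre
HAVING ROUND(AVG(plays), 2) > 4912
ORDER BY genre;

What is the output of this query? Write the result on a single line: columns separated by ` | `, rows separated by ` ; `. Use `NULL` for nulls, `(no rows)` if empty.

metal | 5177.5

Partition songs by genre; compute ROUND(AVG(plays), 2) within each group.
HAVING: keep groups where ROUND(AVG(plays), 2) > 4912.
  classical: ids {2, 5, 12} → ROUND(AVG(plays), 2)=3927
  folk: ids {1, 8, 10, 11} → ROUND(AVG(plays), 2)=3802.25
  jazz: ids {3, 6, 7} → ROUND(AVG(plays), 2)=4262
  metal: ids {4, 9} → ROUND(AVG(plays), 2)=5177.5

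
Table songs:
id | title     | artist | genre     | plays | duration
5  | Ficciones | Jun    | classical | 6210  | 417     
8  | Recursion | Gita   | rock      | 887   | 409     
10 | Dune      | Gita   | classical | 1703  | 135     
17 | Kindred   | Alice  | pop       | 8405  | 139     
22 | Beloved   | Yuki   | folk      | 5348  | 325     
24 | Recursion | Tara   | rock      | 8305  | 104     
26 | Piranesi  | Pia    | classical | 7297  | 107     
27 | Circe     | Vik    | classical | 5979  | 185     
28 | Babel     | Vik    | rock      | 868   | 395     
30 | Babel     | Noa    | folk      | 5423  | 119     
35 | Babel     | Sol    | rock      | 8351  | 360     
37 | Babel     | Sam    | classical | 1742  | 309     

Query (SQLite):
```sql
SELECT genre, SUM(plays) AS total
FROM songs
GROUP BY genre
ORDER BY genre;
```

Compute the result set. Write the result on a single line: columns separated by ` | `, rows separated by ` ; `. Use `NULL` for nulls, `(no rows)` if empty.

classical | 22931 ; folk | 10771 ; pop | 8405 ; rock | 18411

Partition songs by genre; compute SUM(plays) within each group.
  classical: ids {5, 10, 26, 27, 37} → SUM(plays)=22931
  folk: ids {22, 30} → SUM(plays)=10771
  pop: ids {17} → SUM(plays)=8405
  rock: ids {8, 24, 28, 35} → SUM(plays)=18411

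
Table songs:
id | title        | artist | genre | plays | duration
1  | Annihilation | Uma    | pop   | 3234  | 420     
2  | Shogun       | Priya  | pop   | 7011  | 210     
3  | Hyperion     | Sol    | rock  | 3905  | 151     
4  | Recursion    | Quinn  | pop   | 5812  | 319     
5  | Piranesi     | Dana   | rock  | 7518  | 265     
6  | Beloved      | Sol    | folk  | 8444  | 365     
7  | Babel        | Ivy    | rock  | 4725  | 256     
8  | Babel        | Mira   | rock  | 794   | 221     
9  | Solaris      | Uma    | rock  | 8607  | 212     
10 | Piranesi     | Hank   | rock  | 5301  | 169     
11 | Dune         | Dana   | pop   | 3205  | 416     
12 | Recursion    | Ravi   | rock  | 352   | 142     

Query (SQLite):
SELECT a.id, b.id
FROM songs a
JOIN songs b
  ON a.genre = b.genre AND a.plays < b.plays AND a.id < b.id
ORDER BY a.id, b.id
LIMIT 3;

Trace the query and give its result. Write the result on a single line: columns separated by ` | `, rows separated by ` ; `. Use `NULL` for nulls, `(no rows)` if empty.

Pairs (a,b) with same genre, a.plays < b.plays, a.id < b.id.
genre groups: folk:{6} pop:{1,2,4,11} rock:{3,5,7,8,9,10,12}
Ordered by (a.id, b.id); first 3.

1 | 2 ; 1 | 4 ; 3 | 5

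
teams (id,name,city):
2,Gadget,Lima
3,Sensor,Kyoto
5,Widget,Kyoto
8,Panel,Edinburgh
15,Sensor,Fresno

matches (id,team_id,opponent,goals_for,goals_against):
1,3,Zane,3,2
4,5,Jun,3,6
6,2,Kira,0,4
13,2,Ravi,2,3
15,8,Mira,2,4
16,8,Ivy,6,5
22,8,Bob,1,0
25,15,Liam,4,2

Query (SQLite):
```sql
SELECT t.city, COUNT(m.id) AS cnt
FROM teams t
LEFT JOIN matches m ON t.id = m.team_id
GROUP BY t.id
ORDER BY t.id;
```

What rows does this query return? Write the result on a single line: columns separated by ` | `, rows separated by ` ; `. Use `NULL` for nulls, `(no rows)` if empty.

LEFT JOIN keeps every teams row; unmatched ones get NULL for matches columns.
Group by teams.id and compute COUNT(m.id). COUNT(col) of an all-NULL group is 0.
  2: ids {6, 13} → COUNT(m.id)=2
  3: ids {1} → COUNT(m.id)=1
  5: ids {4} → COUNT(m.id)=1
  8: ids {15, 16, 22} → COUNT(m.id)=3
  15: ids {25} → COUNT(m.id)=1

Lima | 2 ; Kyoto | 1 ; Kyoto | 1 ; Edinburgh | 3 ; Fresno | 1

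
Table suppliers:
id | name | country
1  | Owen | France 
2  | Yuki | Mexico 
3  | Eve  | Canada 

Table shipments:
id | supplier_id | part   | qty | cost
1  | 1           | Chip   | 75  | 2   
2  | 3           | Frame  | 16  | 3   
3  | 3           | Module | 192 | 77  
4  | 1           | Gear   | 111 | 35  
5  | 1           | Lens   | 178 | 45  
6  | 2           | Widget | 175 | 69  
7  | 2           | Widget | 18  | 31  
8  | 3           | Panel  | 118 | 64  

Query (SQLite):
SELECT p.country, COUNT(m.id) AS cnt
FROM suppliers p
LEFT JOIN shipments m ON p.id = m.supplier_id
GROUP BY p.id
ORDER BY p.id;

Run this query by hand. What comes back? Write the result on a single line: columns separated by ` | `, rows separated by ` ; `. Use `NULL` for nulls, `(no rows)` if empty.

France | 3 ; Mexico | 2 ; Canada | 3

LEFT JOIN keeps every suppliers row; unmatched ones get NULL for shipments columns.
Group by suppliers.id and compute COUNT(m.id). COUNT(col) of an all-NULL group is 0.
  1: ids {1, 4, 5} → COUNT(m.id)=3
  2: ids {6, 7} → COUNT(m.id)=2
  3: ids {2, 3, 8} → COUNT(m.id)=3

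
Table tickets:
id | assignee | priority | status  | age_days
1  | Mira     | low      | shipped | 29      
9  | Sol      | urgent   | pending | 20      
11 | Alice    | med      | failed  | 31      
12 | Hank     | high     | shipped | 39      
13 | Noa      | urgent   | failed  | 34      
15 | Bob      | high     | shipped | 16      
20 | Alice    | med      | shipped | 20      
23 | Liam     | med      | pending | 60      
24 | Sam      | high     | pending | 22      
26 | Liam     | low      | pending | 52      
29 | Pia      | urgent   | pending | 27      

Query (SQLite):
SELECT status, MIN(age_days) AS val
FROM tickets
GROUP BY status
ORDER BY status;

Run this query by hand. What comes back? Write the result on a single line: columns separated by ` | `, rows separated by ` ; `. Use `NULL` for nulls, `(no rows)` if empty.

Partition tickets by status; compute MIN(age_days) within each group.
  failed: ids {11, 13} → MIN(age_days)=31
  pending: ids {9, 23, 24, 26, 29} → MIN(age_days)=20
  shipped: ids {1, 12, 15, 20} → MIN(age_days)=16

failed | 31 ; pending | 20 ; shipped | 16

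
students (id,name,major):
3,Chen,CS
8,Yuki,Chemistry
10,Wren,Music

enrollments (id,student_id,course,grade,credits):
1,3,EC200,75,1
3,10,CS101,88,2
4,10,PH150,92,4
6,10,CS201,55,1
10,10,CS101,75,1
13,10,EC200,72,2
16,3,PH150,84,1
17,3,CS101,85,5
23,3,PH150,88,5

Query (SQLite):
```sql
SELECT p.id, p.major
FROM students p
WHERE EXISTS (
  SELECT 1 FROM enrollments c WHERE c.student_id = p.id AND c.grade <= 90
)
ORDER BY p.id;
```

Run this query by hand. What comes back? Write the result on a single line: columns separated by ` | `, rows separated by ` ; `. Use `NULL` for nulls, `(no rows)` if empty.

3 | CS ; 10 | Music

For each students row, check whether any enrollments with matching student_id has grade <= 90.
Keep rows where that is true.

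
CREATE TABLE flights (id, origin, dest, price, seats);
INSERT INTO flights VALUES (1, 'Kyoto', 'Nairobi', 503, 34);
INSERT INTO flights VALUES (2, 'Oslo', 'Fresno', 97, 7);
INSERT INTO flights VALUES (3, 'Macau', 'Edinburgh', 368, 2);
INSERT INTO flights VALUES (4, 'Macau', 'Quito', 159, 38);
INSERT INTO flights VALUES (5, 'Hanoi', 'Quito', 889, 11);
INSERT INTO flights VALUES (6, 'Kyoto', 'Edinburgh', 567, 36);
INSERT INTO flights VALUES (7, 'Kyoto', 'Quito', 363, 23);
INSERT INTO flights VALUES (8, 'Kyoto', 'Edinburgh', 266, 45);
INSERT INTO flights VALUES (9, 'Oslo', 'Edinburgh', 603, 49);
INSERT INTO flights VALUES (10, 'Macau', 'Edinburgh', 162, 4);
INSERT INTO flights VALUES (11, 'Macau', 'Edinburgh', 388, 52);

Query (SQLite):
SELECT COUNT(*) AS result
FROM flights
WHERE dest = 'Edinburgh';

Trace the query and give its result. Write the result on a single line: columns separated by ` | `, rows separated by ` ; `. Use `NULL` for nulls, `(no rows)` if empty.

6

Rows where dest='Edinburgh' → price values: [368, 567, 266, 603, 162, 388].
COUNT(*) counts rows → 6.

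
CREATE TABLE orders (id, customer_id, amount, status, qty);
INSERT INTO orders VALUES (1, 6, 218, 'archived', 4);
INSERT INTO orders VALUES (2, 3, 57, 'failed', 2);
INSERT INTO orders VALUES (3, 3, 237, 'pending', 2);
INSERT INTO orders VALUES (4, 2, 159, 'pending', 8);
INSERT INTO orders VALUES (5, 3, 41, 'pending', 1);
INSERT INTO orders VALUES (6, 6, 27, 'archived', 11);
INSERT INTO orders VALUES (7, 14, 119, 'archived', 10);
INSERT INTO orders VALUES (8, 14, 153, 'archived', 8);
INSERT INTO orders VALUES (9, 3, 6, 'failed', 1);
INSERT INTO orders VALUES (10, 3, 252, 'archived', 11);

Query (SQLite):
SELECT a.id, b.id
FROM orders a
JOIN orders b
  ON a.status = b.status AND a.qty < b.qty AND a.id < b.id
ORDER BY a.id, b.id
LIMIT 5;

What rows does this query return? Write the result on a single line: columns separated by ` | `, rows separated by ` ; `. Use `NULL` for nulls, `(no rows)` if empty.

Pairs (a,b) with same status, a.qty < b.qty, a.id < b.id.
status groups: archived:{1,6,7,8,10} failed:{2,9} pending:{3,4,5}
Ordered by (a.id, b.id); first 5.

1 | 6 ; 1 | 7 ; 1 | 8 ; 1 | 10 ; 3 | 4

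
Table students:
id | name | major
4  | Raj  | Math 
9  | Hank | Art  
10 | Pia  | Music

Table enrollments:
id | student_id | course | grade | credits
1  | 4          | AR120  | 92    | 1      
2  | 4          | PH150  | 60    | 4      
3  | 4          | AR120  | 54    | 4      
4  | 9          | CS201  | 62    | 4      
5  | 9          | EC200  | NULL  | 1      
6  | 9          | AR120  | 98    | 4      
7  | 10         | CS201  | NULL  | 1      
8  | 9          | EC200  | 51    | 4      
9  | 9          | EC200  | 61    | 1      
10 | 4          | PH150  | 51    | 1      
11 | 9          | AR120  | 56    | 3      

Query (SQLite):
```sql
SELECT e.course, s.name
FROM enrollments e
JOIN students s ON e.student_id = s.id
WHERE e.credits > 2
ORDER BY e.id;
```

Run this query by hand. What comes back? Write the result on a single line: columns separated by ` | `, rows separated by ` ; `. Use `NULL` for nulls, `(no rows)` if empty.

PH150 | Raj ; AR120 | Raj ; CS201 | Hank ; AR120 | Hank ; EC200 | Hank ; AR120 | Hank

Each enrollments row matches the students row where student_id = students.id.
Then keep rows with e.credits > 2.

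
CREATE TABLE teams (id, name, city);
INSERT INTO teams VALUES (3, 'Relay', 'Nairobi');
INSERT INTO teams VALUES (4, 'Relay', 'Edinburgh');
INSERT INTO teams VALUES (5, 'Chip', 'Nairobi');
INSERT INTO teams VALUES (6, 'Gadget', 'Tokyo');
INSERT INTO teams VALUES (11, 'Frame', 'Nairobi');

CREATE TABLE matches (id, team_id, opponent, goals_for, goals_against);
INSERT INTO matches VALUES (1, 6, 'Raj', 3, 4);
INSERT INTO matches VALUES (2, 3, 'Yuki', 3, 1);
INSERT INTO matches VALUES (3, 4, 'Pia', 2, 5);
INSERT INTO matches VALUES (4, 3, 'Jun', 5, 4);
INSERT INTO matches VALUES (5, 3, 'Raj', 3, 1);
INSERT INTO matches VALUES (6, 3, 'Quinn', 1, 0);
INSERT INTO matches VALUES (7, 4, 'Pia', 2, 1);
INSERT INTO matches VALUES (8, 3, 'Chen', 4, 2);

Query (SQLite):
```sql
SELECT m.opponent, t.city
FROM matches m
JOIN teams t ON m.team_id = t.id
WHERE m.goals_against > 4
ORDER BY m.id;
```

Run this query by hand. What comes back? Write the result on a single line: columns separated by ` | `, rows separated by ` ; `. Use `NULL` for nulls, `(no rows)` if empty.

Each matches row matches the teams row where team_id = teams.id.
Then keep rows with m.goals_against > 4.

Pia | Edinburgh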